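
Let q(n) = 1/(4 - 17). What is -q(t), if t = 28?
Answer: 1/13 ≈ 0.076923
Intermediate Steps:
q(n) = -1/13 (q(n) = 1/(-13) = -1/13)
-q(t) = -1*(-1/13) = 1/13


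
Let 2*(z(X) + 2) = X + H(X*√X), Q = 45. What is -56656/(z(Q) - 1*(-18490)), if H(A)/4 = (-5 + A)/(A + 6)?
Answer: -382152707249568/124869432127889 - 673073280*√5/124869432127889 ≈ -3.0604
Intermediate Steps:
H(A) = 4*(-5 + A)/(6 + A) (H(A) = 4*((-5 + A)/(A + 6)) = 4*((-5 + A)/(6 + A)) = 4*(-5 + A)/(6 + A))
z(X) = -2 + X/2 + 2*(-5 + X^(3/2))/(6 + X^(3/2)) (z(X) = -2 + (X + 4*(-5 + X*√X)/(6 + X*√X))/2 = -2 + (X + 4*(-5 + X^(3/2))/(6 + X^(3/2)))/2 = -2 + (X/2 + 2*(-5 + X^(3/2))/(6 + X^(3/2))) = -2 + X/2 + 2*(-5 + X^(3/2))/(6 + X^(3/2)))
-56656/(z(Q) - 1*(-18490)) = -56656/((-44 + 45^(5/2) + 6*45)/(2*(6 + 45^(3/2))) - 1*(-18490)) = -56656/((-44 + 6075*√5 + 270)/(2*(6 + 135*√5)) + 18490) = -56656/((226 + 6075*√5)/(2*(6 + 135*√5)) + 18490) = -56656/(18490 + (226 + 6075*√5)/(2*(6 + 135*√5)))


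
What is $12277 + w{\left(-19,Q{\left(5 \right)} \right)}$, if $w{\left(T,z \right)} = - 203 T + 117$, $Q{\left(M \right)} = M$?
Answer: $16251$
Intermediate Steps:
$w{\left(T,z \right)} = 117 - 203 T$
$12277 + w{\left(-19,Q{\left(5 \right)} \right)} = 12277 + \left(117 - -3857\right) = 12277 + \left(117 + 3857\right) = 12277 + 3974 = 16251$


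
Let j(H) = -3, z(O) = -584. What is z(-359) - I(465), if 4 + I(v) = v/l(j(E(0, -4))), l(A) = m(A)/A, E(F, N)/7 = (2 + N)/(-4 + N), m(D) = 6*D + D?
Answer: -4525/7 ≈ -646.43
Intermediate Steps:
m(D) = 7*D
E(F, N) = 7*(2 + N)/(-4 + N) (E(F, N) = 7*((2 + N)/(-4 + N)) = 7*(2 + N)/(-4 + N))
l(A) = 7 (l(A) = (7*A)/A = 7)
I(v) = -4 + v/7
z(-359) - I(465) = -584 - (-4 + (⅐)*465) = -584 - (-4 + 465/7) = -584 - 1*437/7 = -584 - 437/7 = -4525/7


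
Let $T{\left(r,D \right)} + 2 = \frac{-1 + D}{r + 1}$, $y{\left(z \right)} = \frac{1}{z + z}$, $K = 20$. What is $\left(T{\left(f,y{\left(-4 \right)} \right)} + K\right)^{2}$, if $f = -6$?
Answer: $\frac{531441}{1600} \approx 332.15$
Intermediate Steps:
$y{\left(z \right)} = \frac{1}{2 z}$
$T{\left(r,D \right)} = -2 + \frac{-1 + D}{1 + r}$ ($T{\left(r,D \right)} = -2 + \frac{-1 + D}{r + 1} = -2 + \frac{-1 + D}{1 + r}$)
$\left(T{\left(f,y{\left(-4 \right)} \right)} + K\right)^{2} = \left(\frac{-3 + \frac{1}{2 \left(-4\right)} - -12}{1 - 6} + 20\right)^{2} = \left(\frac{-3 + \frac{1}{2} \left(- \frac{1}{4}\right) + 12}{-5} + 20\right)^{2} = \left(- \frac{-3 - \frac{1}{8} + 12}{5} + 20\right)^{2} = \left(\left(- \frac{1}{5}\right) \frac{71}{8} + 20\right)^{2} = \left(- \frac{71}{40} + 20\right)^{2} = \left(\frac{729}{40}\right)^{2} = \frac{531441}{1600}$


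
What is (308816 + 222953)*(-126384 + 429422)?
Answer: 161146214222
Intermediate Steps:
(308816 + 222953)*(-126384 + 429422) = 531769*303038 = 161146214222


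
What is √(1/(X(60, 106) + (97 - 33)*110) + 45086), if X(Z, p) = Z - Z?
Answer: √34914598510/880 ≈ 212.33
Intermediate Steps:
X(Z, p) = 0
√(1/(X(60, 106) + (97 - 33)*110) + 45086) = √(1/(0 + (97 - 33)*110) + 45086) = √(1/(0 + 64*110) + 45086) = √(1/(0 + 7040) + 45086) = √(1/7040 + 45086) = √(317405441/7040) = √34914598510/880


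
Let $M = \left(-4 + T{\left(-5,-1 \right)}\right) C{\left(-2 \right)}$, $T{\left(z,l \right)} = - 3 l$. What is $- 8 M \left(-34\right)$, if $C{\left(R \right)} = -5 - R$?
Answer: $816$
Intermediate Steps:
$M = 3$ ($M = \left(-4 - -3\right) \left(-5 - -2\right) = \left(-4 + 3\right) \left(-5 + 2\right) = \left(-1\right) \left(-3\right) = 3$)
$- 8 M \left(-34\right) = \left(-8\right) 3 \left(-34\right) = \left(-24\right) \left(-34\right) = 816$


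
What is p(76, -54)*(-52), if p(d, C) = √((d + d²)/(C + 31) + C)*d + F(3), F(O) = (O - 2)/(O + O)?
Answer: -26/3 - 3952*I*√163162/23 ≈ -8.6667 - 69406.0*I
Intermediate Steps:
F(O) = (-2 + O)/(2*O) (F(O) = (-2 + O)/((2*O)) = (-2 + O)*(1/(2*O)) = (-2 + O)/(2*O))
p(d, C) = ⅙ + d*√(C + (d + d²)/(31 + C)) (p(d, C) = √((d + d²)/(C + 31) + C)*d + (½)*(-2 + 3)/3 = √((d + d²)/(31 + C) + C)*d + (½)*(⅓)*1 = √((d + d²)/(31 + C) + C)*d + ⅙ = √(C + (d + d²)/(31 + C))*d + ⅙ = d*√(C + (d + d²)/(31 + C)) + ⅙ = ⅙ + d*√(C + (d + d²)/(31 + C)))
p(76, -54)*(-52) = (⅙ + 76*√((76 + 76² - 54*(31 - 54))/(31 - 54)))*(-52) = (⅙ + 76*√((76 + 5776 - 54*(-23))/(-23)))*(-52) = (⅙ + 76*√(-(76 + 5776 + 1242)/23))*(-52) = (⅙ + 76*√(-1/23*7094))*(-52) = (⅙ + 76*√(-7094/23))*(-52) = (⅙ + 76*(I*√163162/23))*(-52) = (⅙ + 76*I*√163162/23)*(-52) = -26/3 - 3952*I*√163162/23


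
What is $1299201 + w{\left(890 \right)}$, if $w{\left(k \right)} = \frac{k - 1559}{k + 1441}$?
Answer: $\frac{1009478954}{777} \approx 1.2992 \cdot 10^{6}$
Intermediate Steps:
$w{\left(k \right)} = \frac{-1559 + k}{1441 + k}$
$1299201 + w{\left(890 \right)} = 1299201 + \frac{-1559 + 890}{1441 + 890} = 1299201 + \frac{1}{2331} \left(-669\right) = 1299201 - \frac{223}{777} = \frac{1009478954}{777}$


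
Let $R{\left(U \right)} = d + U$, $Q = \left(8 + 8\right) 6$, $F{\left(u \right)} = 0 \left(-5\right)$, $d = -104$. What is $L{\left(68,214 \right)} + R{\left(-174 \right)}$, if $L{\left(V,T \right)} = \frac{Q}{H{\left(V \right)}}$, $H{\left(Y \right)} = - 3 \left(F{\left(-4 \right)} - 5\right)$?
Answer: $- \frac{1358}{5} \approx -271.6$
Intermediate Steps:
$F{\left(u \right)} = 0$
$H{\left(Y \right)} = 15$ ($H{\left(Y \right)} = - 3 \left(0 - 5\right) = \left(-3\right) \left(-5\right) = 15$)
$Q = 96$ ($Q = 16 \cdot 6 = 96$)
$R{\left(U \right)} = -104 + U$
$L{\left(V,T \right)} = \frac{32}{5}$ ($L{\left(V,T \right)} = \frac{96}{15} = 96 \cdot \frac{1}{15} = \frac{32}{5}$)
$L{\left(68,214 \right)} + R{\left(-174 \right)} = \frac{32}{5} - 278 = - \frac{1358}{5}$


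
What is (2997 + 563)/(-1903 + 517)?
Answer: -1780/693 ≈ -2.5685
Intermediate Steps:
(2997 + 563)/(-1903 + 517) = 3560/(-1386) = 3560*(-1/1386) = -1780/693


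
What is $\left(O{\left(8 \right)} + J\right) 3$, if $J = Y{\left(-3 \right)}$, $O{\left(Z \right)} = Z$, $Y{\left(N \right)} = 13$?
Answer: $63$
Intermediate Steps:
$J = 13$
$\left(O{\left(8 \right)} + J\right) 3 = \left(8 + 13\right) 3 = 21 \cdot 3 = 63$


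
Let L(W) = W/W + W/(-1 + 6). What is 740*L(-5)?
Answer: 0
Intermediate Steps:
L(W) = 1 + W/5
740*L(-5) = 740*(1 + (1/5)*(-5)) = 740*(1 - 1) = 740*0 = 0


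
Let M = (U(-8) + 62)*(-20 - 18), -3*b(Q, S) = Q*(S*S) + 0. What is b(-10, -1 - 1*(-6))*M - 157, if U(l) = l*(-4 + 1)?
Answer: -817471/3 ≈ -2.7249e+5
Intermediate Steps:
U(l) = -3*l (U(l) = l*(-3) = -3*l)
b(Q, S) = -Q*S**2/3 (b(Q, S) = -(Q*(S*S) + 0)/3 = -(Q*S**2 + 0)/3 = -Q*S**2/3)
M = -3268 (M = (-3*(-8) + 62)*(-20 - 18) = (24 + 62)*(-38) = 86*(-38) = -3268)
b(-10, -1 - 1*(-6))*M - 157 = -1/3*(-10)*(-1 - 1*(-6))**2*(-3268) - 157 = -1/3*(-10)*(-1 + 6)**2*(-3268) - 157 = -1/3*(-10)*5**2*(-3268) - 157 = -1/3*(-10)*25*(-3268) - 157 = (250/3)*(-3268) - 157 = -817000/3 - 157 = -817471/3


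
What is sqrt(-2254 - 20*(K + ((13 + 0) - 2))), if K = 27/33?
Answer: I*sqrt(301334)/11 ≈ 49.904*I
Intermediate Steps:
K = 9/11 (K = 27*(1/33) = 9/11 ≈ 0.81818)
sqrt(-2254 - 20*(K + ((13 + 0) - 2))) = sqrt(-2254 - 20*(9/11 + ((13 + 0) - 2))) = sqrt(-2254 - 20*(9/11 + (13 - 2))) = sqrt(-2254 - 20*(9/11 + 11)) = sqrt(-2254 - 20*130/11) = sqrt(-2254 - 2600/11) = sqrt(-27394/11) = I*sqrt(301334)/11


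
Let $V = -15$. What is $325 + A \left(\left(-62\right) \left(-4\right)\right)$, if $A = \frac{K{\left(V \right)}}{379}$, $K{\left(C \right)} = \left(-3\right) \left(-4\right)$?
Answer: $\frac{126151}{379} \approx 332.85$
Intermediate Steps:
$K{\left(C \right)} = 12$
$A = \frac{12}{379} \approx 0.031662$
$325 + A \left(\left(-62\right) \left(-4\right)\right) = 325 + \frac{12 \left(\left(-62\right) \left(-4\right)\right)}{379} = 325 + \frac{12}{379} \cdot 248 = 325 + \frac{2976}{379} = \frac{126151}{379}$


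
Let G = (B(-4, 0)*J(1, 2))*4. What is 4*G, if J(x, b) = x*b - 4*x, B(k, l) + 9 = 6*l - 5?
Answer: 448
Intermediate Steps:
B(k, l) = -14 + 6*l (B(k, l) = -9 + (6*l - 5) = -9 + (-5 + 6*l) = -14 + 6*l)
J(x, b) = -4*x + b*x (J(x, b) = b*x - 4*x = -4*x + b*x)
G = 112 (G = ((-14 + 6*0)*(1*(-4 + 2)))*4 = ((-14 + 0)*(1*(-2)))*4 = -14*(-2)*4 = 28*4 = 112)
4*G = 4*112 = 448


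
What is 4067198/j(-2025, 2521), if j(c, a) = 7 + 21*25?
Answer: 2033599/266 ≈ 7645.1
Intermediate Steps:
j(c, a) = 532 (j(c, a) = 7 + 525 = 532)
4067198/j(-2025, 2521) = 4067198/532 = 4067198*(1/532) = 2033599/266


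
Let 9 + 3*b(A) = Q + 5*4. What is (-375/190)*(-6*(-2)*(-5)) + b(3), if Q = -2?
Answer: 2307/19 ≈ 121.42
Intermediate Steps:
b(A) = 3 (b(A) = -3 + (-2 + 5*4)/3 = -3 + (-2 + 20)/3 = -3 + (⅓)*18 = -3 + 6 = 3)
(-375/190)*(-6*(-2)*(-5)) + b(3) = (-375/190)*(-6*(-2)*(-5)) + 3 = (-375*1/190)*(12*(-5)) + 3 = -75/38*(-60) + 3 = 2250/19 + 3 = 2307/19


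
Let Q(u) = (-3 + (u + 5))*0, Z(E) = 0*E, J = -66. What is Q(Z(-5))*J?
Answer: 0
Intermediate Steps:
Z(E) = 0
Q(u) = 0 (Q(u) = (-3 + (5 + u))*0 = (2 + u)*0 = 0)
Q(Z(-5))*J = 0*(-66) = 0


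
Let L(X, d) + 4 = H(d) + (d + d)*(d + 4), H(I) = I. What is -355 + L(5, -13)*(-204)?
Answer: -44623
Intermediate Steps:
L(X, d) = -4 + d + 2*d*(4 + d) (L(X, d) = -4 + (d + (d + d)*(d + 4)) = -4 + (d + (2*d)*(4 + d)) = -4 + (d + 2*d*(4 + d)) = -4 + d + 2*d*(4 + d))
-355 + L(5, -13)*(-204) = -355 + (-4 + 2*(-13)**2 + 9*(-13))*(-204) = -355 + (-4 + 2*169 - 117)*(-204) = -355 + (-4 + 338 - 117)*(-204) = -355 + 217*(-204) = -355 - 44268 = -44623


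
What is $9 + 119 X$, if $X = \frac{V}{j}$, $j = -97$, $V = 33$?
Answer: $- \frac{3054}{97} \approx -31.485$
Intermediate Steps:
$X = - \frac{33}{97}$ ($X = \frac{33}{-97} = 33 \left(- \frac{1}{97}\right) = - \frac{33}{97} \approx -0.34021$)
$9 + 119 X = 9 + 119 \left(- \frac{33}{97}\right) = 9 - \frac{3927}{97} = - \frac{3054}{97}$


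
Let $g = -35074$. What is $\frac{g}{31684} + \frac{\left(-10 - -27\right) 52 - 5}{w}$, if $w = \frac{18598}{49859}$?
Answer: $\frac{173491576309}{73657379} \approx 2355.4$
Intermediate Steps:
$w = \frac{18598}{49859}$ ($w = 18598 \cdot \frac{1}{49859} = \frac{18598}{49859} \approx 0.37301$)
$\frac{g}{31684} + \frac{\left(-10 - -27\right) 52 - 5}{w} = - \frac{35074}{31684} + \frac{\left(-10 - -27\right) 52 - 5}{\frac{18598}{49859}} = \left(-35074\right) \frac{1}{31684} + \left(\left(-10 + 27\right) 52 - 5\right) \frac{49859}{18598} = - \frac{17537}{15842} + \left(17 \cdot 52 - 5\right) \frac{49859}{18598} = - \frac{17537}{15842} + \left(884 - 5\right) \frac{49859}{18598} = - \frac{17537}{15842} + 879 \cdot \frac{49859}{18598} = - \frac{17537}{15842} + \frac{43826061}{18598} = \frac{173491576309}{73657379}$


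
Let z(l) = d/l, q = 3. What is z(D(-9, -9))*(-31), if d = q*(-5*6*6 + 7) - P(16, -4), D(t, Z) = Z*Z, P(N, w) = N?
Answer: 16585/81 ≈ 204.75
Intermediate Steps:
D(t, Z) = Z**2
d = -535 (d = 3*(-5*6*6 + 7) - 1*16 = 3*(-30*6 + 7) - 16 = 3*(-180 + 7) - 16 = 3*(-173) - 16 = -519 - 16 = -535)
z(l) = -535/l
z(D(-9, -9))*(-31) = -535/((-9)**2)*(-31) = -535/81*(-31) = 16585/81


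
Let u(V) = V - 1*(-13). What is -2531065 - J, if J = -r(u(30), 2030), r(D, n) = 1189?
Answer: -2529876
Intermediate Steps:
u(V) = 13 + V (u(V) = V + 13 = 13 + V)
J = -1189 (J = -1*1189 = -1189)
-2531065 - J = -2531065 - 1*(-1189) = -2531065 + 1189 = -2529876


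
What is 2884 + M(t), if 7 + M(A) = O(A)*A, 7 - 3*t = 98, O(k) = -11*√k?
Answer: 2877 + 1001*I*√273/9 ≈ 2877.0 + 1837.7*I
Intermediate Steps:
t = -91/3 (t = 7/3 - ⅓*98 = 7/3 - 98/3 = -91/3 ≈ -30.333)
M(A) = -7 - 11*A^(3/2) (M(A) = -7 + (-11*√A)*A = -7 - 11*A^(3/2))
2884 + M(t) = 2884 + (-7 - (-1001)*I*√273/9) = 2884 + (-7 + 1001*I*√273/9) = 2877 + 1001*I*√273/9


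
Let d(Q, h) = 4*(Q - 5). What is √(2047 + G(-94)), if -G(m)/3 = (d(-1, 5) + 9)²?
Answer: 14*√7 ≈ 37.041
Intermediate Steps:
d(Q, h) = -20 + 4*Q (d(Q, h) = 4*(-5 + Q) = -20 + 4*Q)
G(m) = -675 (G(m) = -3*((-20 + 4*(-1)) + 9)² = -3*((-20 - 4) + 9)² = -3*(-24 + 9)² = -3*(-15)² = -3*225 = -675)
√(2047 + G(-94)) = √(2047 - 675) = √1372 = 14*√7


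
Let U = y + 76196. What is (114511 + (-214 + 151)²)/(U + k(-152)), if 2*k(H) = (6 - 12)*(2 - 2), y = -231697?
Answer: -118480/155501 ≈ -0.76192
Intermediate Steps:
k(H) = 0 (k(H) = ((6 - 12)*(2 - 2))/2 = (-6*0)/2 = (½)*0 = 0)
U = -155501 (U = -231697 + 76196 = -155501)
(114511 + (-214 + 151)²)/(U + k(-152)) = (114511 + (-214 + 151)²)/(-155501 + 0) = (114511 + (-63)²)/(-155501) = (114511 + 3969)*(-1/155501) = 118480*(-1/155501) = -118480/155501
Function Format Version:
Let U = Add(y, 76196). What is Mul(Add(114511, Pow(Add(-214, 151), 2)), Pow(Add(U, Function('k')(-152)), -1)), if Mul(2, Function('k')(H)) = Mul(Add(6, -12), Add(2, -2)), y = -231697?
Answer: Rational(-118480, 155501) ≈ -0.76192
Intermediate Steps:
Function('k')(H) = 0 (Function('k')(H) = Mul(Rational(1, 2), Mul(Add(6, -12), Add(2, -2))) = Mul(Rational(1, 2), Mul(-6, 0)) = Mul(Rational(1, 2), 0) = 0)
U = -155501 (U = Add(-231697, 76196) = -155501)
Mul(Add(114511, Pow(Add(-214, 151), 2)), Pow(Add(U, Function('k')(-152)), -1)) = Mul(Add(114511, Pow(Add(-214, 151), 2)), Pow(Add(-155501, 0), -1)) = Mul(Add(114511, Pow(-63, 2)), Pow(-155501, -1)) = Mul(Add(114511, 3969), Rational(-1, 155501)) = Mul(118480, Rational(-1, 155501)) = Rational(-118480, 155501)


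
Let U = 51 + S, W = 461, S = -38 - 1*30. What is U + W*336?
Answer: 154879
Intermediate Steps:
S = -68 (S = -38 - 30 = -68)
U = -17 (U = 51 - 68 = -17)
U + W*336 = -17 + 461*336 = -17 + 154896 = 154879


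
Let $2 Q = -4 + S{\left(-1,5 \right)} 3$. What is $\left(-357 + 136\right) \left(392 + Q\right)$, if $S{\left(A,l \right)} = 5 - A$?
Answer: $-88179$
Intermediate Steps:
$Q = 7$ ($Q = \frac{-4 + \left(5 - -1\right) 3}{2} = \frac{-4 + \left(5 + 1\right) 3}{2} = \frac{-4 + 6 \cdot 3}{2} = \frac{-4 + 18}{2} = \frac{1}{2} \cdot 14 = 7$)
$\left(-357 + 136\right) \left(392 + Q\right) = \left(-357 + 136\right) \left(392 + 7\right) = \left(-221\right) 399 = -88179$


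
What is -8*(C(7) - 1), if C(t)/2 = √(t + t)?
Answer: 8 - 16*√14 ≈ -51.867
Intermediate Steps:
C(t) = 2*√2*√t (C(t) = 2*√(t + t) = 2*√(2*t) = 2*(√2*√t) = 2*√2*√t)
-8*(C(7) - 1) = -8*(2*√2*√7 - 1) = -8*(2*√14 - 1) = -8*(-1 + 2*√14) = 8 - 16*√14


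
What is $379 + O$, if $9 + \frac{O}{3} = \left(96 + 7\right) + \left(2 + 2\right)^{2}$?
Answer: $709$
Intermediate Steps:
$O = 330$ ($O = -27 + 3 \left(\left(96 + 7\right) + \left(2 + 2\right)^{2}\right) = -27 + 3 \left(103 + 4^{2}\right) = -27 + 3 \left(103 + 16\right) = -27 + 3 \cdot 119 = -27 + 357 = 330$)
$379 + O = 379 + 330 = 709$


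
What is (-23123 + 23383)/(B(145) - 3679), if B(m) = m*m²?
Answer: 130/1522473 ≈ 8.5387e-5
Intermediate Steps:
B(m) = m³
(-23123 + 23383)/(B(145) - 3679) = (-23123 + 23383)/(145³ - 3679) = 260/(3048625 - 3679) = 260/3044946 = 260*(1/3044946) = 130/1522473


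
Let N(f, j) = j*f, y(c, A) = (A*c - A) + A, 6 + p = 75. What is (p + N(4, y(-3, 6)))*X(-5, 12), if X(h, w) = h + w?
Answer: -21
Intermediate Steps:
p = 69 (p = -6 + 75 = 69)
y(c, A) = A*c (y(c, A) = (-A + A*c) + A = A*c)
N(f, j) = f*j
(p + N(4, y(-3, 6)))*X(-5, 12) = (69 + 4*(6*(-3)))*(-5 + 12) = (69 + 4*(-18))*7 = (69 - 72)*7 = -3*7 = -21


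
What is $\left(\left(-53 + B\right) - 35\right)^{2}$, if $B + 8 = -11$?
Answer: $11449$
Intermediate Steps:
$B = -19$ ($B = -8 - 11 = -19$)
$\left(\left(-53 + B\right) - 35\right)^{2} = \left(\left(-53 - 19\right) - 35\right)^{2} = \left(-72 - 35\right)^{2} = \left(-107\right)^{2} = 11449$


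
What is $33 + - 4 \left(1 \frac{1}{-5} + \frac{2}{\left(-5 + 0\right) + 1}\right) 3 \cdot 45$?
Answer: $411$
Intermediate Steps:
$33 + - 4 \left(1 \frac{1}{-5} + \frac{2}{\left(-5 + 0\right) + 1}\right) 3 \cdot 45 = 33 + - 4 \left(1 \left(- \frac{1}{5}\right) + \frac{2}{-5 + 1}\right) 3 \cdot 45 = 33 + - 4 \left(- \frac{1}{5} + \frac{2}{-4}\right) 3 \cdot 45 = 33 + - 4 \left(- \frac{1}{5} + 2 \left(- \frac{1}{4}\right)\right) 3 \cdot 45 = 33 + - 4 \left(- \frac{1}{5} - \frac{1}{2}\right) 3 \cdot 45 = 33 + \left(-4\right) \left(- \frac{7}{10}\right) 3 \cdot 45 = 33 + \frac{14}{5} \cdot 3 \cdot 45 = 33 + \frac{42}{5} \cdot 45 = 33 + 378 = 411$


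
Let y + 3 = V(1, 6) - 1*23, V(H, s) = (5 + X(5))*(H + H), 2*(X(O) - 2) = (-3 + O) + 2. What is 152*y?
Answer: -1216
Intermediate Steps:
X(O) = 3/2 + O/2 (X(O) = 2 + ((-3 + O) + 2)/2 = 2 + (-1 + O)/2 = 2 + (-1/2 + O/2) = 3/2 + O/2)
V(H, s) = 18*H (V(H, s) = (5 + (3/2 + (1/2)*5))*(H + H) = (5 + (3/2 + 5/2))*(2*H) = (5 + 4)*(2*H) = 9*(2*H) = 18*H)
y = -8 (y = -3 + (18*1 - 1*23) = -3 + (18 - 23) = -3 - 5 = -8)
152*y = 152*(-8) = -1216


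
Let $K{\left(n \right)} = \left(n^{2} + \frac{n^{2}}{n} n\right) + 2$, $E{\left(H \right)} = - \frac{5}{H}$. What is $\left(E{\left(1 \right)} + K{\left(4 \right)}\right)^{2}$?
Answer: $841$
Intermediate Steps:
$K{\left(n \right)} = 2 + 2 n^{2}$ ($K{\left(n \right)} = \left(n^{2} + n n\right) + 2 = \left(n^{2} + n^{2}\right) + 2 = 2 n^{2} + 2 = 2 + 2 n^{2}$)
$\left(E{\left(1 \right)} + K{\left(4 \right)}\right)^{2} = \left(- \frac{5}{1} + \left(2 + 2 \cdot 4^{2}\right)\right)^{2} = \left(\left(-5\right) 1 + \left(2 + 2 \cdot 16\right)\right)^{2} = \left(-5 + \left(2 + 32\right)\right)^{2} = \left(-5 + 34\right)^{2} = 29^{2} = 841$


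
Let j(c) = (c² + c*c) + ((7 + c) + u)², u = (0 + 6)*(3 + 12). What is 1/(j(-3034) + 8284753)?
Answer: 1/35321034 ≈ 2.8312e-8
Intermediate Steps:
u = 90 (u = 6*15 = 90)
j(c) = (97 + c)² + 2*c² (j(c) = (c² + c*c) + ((7 + c) + 90)² = (c² + c²) + (97 + c)² = 2*c² + (97 + c)² = (97 + c)² + 2*c²)
1/(j(-3034) + 8284753) = 1/(((97 - 3034)² + 2*(-3034)²) + 8284753) = 1/(((-2937)² + 2*9205156) + 8284753) = 1/((8625969 + 18410312) + 8284753) = 1/(27036281 + 8284753) = 1/35321034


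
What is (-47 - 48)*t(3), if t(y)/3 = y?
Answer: -855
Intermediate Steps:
t(y) = 3*y
(-47 - 48)*t(3) = (-47 - 48)*(3*3) = -95*9 = -855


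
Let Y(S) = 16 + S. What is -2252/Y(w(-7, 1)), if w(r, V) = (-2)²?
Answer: -563/5 ≈ -112.60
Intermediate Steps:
w(r, V) = 4
-2252/Y(w(-7, 1)) = -2252/(16 + 4) = -2252/20 = -2252*1/20 = -563/5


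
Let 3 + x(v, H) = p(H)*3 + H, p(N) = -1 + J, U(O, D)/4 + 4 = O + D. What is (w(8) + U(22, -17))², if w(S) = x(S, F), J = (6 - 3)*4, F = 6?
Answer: 1600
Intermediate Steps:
U(O, D) = -16 + 4*D + 4*O (U(O, D) = -16 + 4*(O + D) = -16 + 4*(D + O) = -16 + (4*D + 4*O) = -16 + 4*D + 4*O)
J = 12 (J = 3*4 = 12)
p(N) = 11 (p(N) = -1 + 12 = 11)
x(v, H) = 30 + H (x(v, H) = -3 + (11*3 + H) = -3 + (33 + H) = 30 + H)
w(S) = 36 (w(S) = 30 + 6 = 36)
(w(8) + U(22, -17))² = (36 + (-16 + 4*(-17) + 4*22))² = (36 + (-16 - 68 + 88))² = (36 + 4)² = 40² = 1600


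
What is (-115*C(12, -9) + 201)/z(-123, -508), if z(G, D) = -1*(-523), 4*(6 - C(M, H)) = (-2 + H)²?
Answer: 11959/2092 ≈ 5.7165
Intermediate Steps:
C(M, H) = 6 - (-2 + H)²/4
z(G, D) = 523
(-115*C(12, -9) + 201)/z(-123, -508) = (-115*(6 - (-2 - 9)²/4) + 201)/523 = (-115*(6 - ¼*(-11)²) + 201)*(1/523) = (-115*(6 - ¼*121) + 201)*(1/523) = (-115*(6 - 121/4) + 201)*(1/523) = (-115*(-97/4) + 201)*(1/523) = (11155/4 + 201)*(1/523) = (11959/4)*(1/523) = 11959/2092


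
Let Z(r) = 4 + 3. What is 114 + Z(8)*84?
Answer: 702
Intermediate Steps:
Z(r) = 7
114 + Z(8)*84 = 114 + 7*84 = 114 + 588 = 702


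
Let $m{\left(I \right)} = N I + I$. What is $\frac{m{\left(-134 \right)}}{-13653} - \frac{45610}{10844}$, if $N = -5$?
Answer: $- \frac{314262857}{74026566} \approx -4.2453$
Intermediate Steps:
$m{\left(I \right)} = - 4 I$ ($m{\left(I \right)} = - 5 I + I = - 4 I$)
$\frac{m{\left(-134 \right)}}{-13653} - \frac{45610}{10844} = \frac{\left(-4\right) \left(-134\right)}{-13653} - \frac{45610}{10844} = 536 \left(- \frac{1}{13653}\right) - \frac{22805}{5422} = - \frac{536}{13653} - \frac{22805}{5422} = - \frac{314262857}{74026566}$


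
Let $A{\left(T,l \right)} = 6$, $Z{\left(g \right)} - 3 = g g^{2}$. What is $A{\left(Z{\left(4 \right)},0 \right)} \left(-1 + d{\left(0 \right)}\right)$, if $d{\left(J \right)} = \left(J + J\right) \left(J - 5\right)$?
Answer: $-6$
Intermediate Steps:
$Z{\left(g \right)} = 3 + g^{3}$ ($Z{\left(g \right)} = 3 + g g^{2} = 3 + g^{3}$)
$d{\left(J \right)} = 2 J \left(-5 + J\right)$
$A{\left(Z{\left(4 \right)},0 \right)} \left(-1 + d{\left(0 \right)}\right) = 6 \left(-1 + 2 \cdot 0 \left(-5 + 0\right)\right) = 6 \left(-1 + 2 \cdot 0 \left(-5\right)\right) = 6 \left(-1 + 0\right) = 6 \left(-1\right) = -6$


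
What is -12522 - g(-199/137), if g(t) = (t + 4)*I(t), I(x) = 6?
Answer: -1717608/137 ≈ -12537.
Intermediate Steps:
g(t) = 24 + 6*t (g(t) = (t + 4)*6 = (4 + t)*6 = 24 + 6*t)
-12522 - g(-199/137) = -12522 - (24 + 6*(-199/137)) = -12522 - (24 - 1194/137) = -12522 - 1*2094/137 = -12522 - 2094/137 = -1717608/137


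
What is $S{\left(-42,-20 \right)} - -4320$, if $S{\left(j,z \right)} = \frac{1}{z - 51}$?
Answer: $\frac{306719}{71} \approx 4320.0$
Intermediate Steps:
$S{\left(j,z \right)} = \frac{1}{-51 + z}$
$S{\left(-42,-20 \right)} - -4320 = \frac{1}{-51 - 20} - -4320 = \frac{1}{-71} + 4320 = - \frac{1}{71} + 4320 = \frac{306719}{71}$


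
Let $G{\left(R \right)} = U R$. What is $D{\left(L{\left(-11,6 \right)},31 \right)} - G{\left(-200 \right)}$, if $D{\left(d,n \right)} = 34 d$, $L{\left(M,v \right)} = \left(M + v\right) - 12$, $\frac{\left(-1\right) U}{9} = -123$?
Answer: $220822$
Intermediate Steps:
$U = 1107$ ($U = \left(-9\right) \left(-123\right) = 1107$)
$L{\left(M,v \right)} = -12 + M + v$
$G{\left(R \right)} = 1107 R$
$D{\left(L{\left(-11,6 \right)},31 \right)} - G{\left(-200 \right)} = 34 \left(-12 - 11 + 6\right) - 1107 \left(-200\right) = 34 \left(-17\right) - -221400 = -578 + 221400 = 220822$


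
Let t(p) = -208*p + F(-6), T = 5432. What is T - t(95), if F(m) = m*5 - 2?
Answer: 25224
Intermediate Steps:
F(m) = -2 + 5*m (F(m) = 5*m - 2 = -2 + 5*m)
t(p) = -32 - 208*p (t(p) = -208*p + (-2 + 5*(-6)) = -208*p + (-2 - 30) = -208*p - 32 = -32 - 208*p)
T - t(95) = 5432 - (-32 - 208*95) = 5432 - (-32 - 19760) = 5432 - 1*(-19792) = 5432 + 19792 = 25224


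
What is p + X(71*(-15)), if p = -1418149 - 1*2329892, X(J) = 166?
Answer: -3747875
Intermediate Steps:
p = -3748041 (p = -1418149 - 2329892 = -3748041)
p + X(71*(-15)) = -3748041 + 166 = -3747875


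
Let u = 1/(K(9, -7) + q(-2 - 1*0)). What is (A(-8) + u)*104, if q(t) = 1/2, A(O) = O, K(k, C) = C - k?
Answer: -26000/31 ≈ -838.71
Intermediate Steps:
q(t) = ½
u = -2/31 (u = 1/((-7 - 1*9) + ½) = 1/((-7 - 9) + ½) = 1/(-16 + ½) = 1/(-31/2) = -2/31 ≈ -0.064516)
(A(-8) + u)*104 = (-8 - 2/31)*104 = -250/31*104 = -26000/31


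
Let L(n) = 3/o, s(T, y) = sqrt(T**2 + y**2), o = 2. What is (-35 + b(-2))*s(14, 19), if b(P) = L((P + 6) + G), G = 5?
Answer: -67*sqrt(557)/2 ≈ -790.63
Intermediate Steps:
L(n) = 3/2
b(P) = 3/2
(-35 + b(-2))*s(14, 19) = (-35 + 3/2)*sqrt(14**2 + 19**2) = -67*sqrt(196 + 361)/2 = -67*sqrt(557)/2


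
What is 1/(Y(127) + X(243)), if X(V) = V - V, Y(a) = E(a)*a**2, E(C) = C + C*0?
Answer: 1/2048383 ≈ 4.8819e-7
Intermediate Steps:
E(C) = C (E(C) = C + 0 = C)
Y(a) = a**3 (Y(a) = a*a**2 = a**3)
X(V) = 0
1/(Y(127) + X(243)) = 1/(127**3 + 0) = 1/(2048383 + 0) = 1/2048383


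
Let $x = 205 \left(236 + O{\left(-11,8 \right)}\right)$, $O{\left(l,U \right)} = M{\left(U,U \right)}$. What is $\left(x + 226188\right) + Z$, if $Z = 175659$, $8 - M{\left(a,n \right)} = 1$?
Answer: $451662$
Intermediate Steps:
$M{\left(a,n \right)} = 7$ ($M{\left(a,n \right)} = 8 - 1 = 7$)
$O{\left(l,U \right)} = 7$
$x = 49815$ ($x = 205 \left(236 + 7\right) = 205 \cdot 243 = 49815$)
$\left(x + 226188\right) + Z = \left(49815 + 226188\right) + 175659 = 276003 + 175659 = 451662$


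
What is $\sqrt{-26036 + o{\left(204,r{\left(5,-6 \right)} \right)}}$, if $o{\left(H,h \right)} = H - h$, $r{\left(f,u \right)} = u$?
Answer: $i \sqrt{25826} \approx 160.7 i$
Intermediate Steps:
$\sqrt{-26036 + o{\left(204,r{\left(5,-6 \right)} \right)}} = \sqrt{-26036 + \left(204 - -6\right)} = \sqrt{-26036 + \left(204 + 6\right)} = \sqrt{-26036 + 210} = \sqrt{-25826} = i \sqrt{25826}$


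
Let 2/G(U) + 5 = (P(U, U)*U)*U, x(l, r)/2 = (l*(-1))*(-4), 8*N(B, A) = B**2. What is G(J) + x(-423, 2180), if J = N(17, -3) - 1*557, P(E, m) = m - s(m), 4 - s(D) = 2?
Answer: -245790580436872/72633150247 ≈ -3384.0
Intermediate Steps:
s(D) = 2 (s(D) = 4 - 1*2 = 4 - 2 = 2)
N(B, A) = B**2/8
P(E, m) = -2 + m (P(E, m) = m - 1*2 = m - 2 = -2 + m)
x(l, r) = 8*l (x(l, r) = 2*((l*(-1))*(-4)) = 2*(-l*(-4)) = 2*(4*l) = 8*l)
J = -4167/8 (J = (1/8)*17**2 - 1*557 = (1/8)*289 - 557 = 289/8 - 557 = -4167/8 ≈ -520.88)
G(U) = 2/(-5 + U**2*(-2 + U)) (G(U) = 2/(-5 + ((-2 + U)*U)*U) = 2/(-5 + (U*(-2 + U))*U) = 2/(-5 + U**2*(-2 + U)))
G(J) + x(-423, 2180) = 2/(-5 + (-4167/8)**2*(-2 - 4167/8)) + 8*(-423) = 2/(-5 + (17363889/64)*(-4183/8)) - 3384 = 2/(-5 - 72633147687/512) - 3384 = 2/(-72633150247/512) - 3384 = 2*(-512/72633150247) - 3384 = -1024/72633150247 - 3384 = -245790580436872/72633150247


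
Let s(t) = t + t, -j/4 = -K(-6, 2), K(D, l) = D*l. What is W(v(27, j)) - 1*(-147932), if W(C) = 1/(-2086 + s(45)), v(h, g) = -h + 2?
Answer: 295272271/1996 ≈ 1.4793e+5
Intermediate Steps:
j = -48 (j = -(-4)*(-6*2) = -(-4)*(-12) = -4*12 = -48)
v(h, g) = 2 - h
s(t) = 2*t
W(C) = -1/1996 (W(C) = 1/(-2086 + 2*45) = 1/(-2086 + 90) = 1/(-1996) = -1/1996)
W(v(27, j)) - 1*(-147932) = -1/1996 - 1*(-147932) = -1/1996 + 147932 = 295272271/1996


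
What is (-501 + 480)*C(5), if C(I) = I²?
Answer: -525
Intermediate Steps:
(-501 + 480)*C(5) = (-501 + 480)*5² = -21*25 = -525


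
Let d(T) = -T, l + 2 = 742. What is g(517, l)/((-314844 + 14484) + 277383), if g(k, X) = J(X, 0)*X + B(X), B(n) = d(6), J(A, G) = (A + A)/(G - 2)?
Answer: 547606/22977 ≈ 23.833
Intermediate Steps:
l = 740 (l = -2 + 742 = 740)
J(A, G) = 2*A/(-2 + G) (J(A, G) = (2*A)/(-2 + G) = 2*A/(-2 + G))
B(n) = -6 (B(n) = -1*6 = -6)
g(k, X) = -6 - X² (g(k, X) = (2*X/(-2 + 0))*X - 6 = (2*X/(-2))*X - 6 = (2*X*(-½))*X - 6 = (-X)*X - 6 = -X² - 6 = -6 - X²)
g(517, l)/((-314844 + 14484) + 277383) = (-6 - 1*740²)/((-314844 + 14484) + 277383) = (-6 - 1*547600)/(-300360 + 277383) = (-6 - 547600)/(-22977) = -547606*(-1/22977) = 547606/22977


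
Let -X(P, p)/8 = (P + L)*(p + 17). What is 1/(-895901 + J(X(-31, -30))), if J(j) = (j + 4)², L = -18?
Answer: 1/25032563 ≈ 3.9948e-8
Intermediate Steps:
X(P, p) = -8*(-18 + P)*(17 + p) (X(P, p) = -8*(P - 18)*(p + 17) = -8*(-18 + P)*(17 + p))
J(j) = (4 + j)²
1/(-895901 + J(X(-31, -30))) = 1/(-895901 + (4 + (2448 - 136*(-31) + 144*(-30) - 8*(-31)*(-30)))²) = 1/(-895901 + (4 + (2448 + 4216 - 4320 - 7440))²) = 1/(-895901 + (4 - 5096)²) = 1/(-895901 + (-5092)²) = 1/(-895901 + 25928464) = 1/25032563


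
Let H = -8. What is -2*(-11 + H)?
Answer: 38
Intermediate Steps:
-2*(-11 + H) = -2*(-11 - 8) = -2*(-19) = 38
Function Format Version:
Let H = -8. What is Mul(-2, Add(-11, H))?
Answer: 38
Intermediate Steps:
Mul(-2, Add(-11, H)) = Mul(-2, Add(-11, -8)) = Mul(-2, -19) = 38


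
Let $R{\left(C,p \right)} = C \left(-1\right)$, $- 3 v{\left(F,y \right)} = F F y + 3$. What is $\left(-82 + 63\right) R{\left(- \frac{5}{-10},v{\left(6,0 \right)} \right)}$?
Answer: $\frac{19}{2} \approx 9.5$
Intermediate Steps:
$v{\left(F,y \right)} = -1 - \frac{y F^{2}}{3}$ ($v{\left(F,y \right)} = - \frac{F F y + 3}{3} = - \frac{F^{2} y + 3}{3} = - \frac{y F^{2} + 3}{3} = - \frac{3 + y F^{2}}{3} = -1 - \frac{y F^{2}}{3}$)
$R{\left(C,p \right)} = - C$
$\left(-82 + 63\right) R{\left(- \frac{5}{-10},v{\left(6,0 \right)} \right)} = \left(-82 + 63\right) \left(- \frac{-5}{-10}\right) = - 19 \left(- \frac{\left(-5\right) \left(-1\right)}{10}\right) = - 19 \left(\left(-1\right) \frac{1}{2}\right) = \left(-19\right) \left(- \frac{1}{2}\right) = \frac{19}{2}$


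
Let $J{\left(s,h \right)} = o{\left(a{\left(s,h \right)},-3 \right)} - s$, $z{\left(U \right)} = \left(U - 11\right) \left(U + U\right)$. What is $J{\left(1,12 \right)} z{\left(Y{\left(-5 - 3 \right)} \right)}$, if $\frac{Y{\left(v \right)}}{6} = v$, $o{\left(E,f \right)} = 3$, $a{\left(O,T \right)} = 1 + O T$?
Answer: $11328$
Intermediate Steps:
$Y{\left(v \right)} = 6 v$
$z{\left(U \right)} = 2 U \left(-11 + U\right)$ ($z{\left(U \right)} = \left(-11 + U\right) 2 U = 2 U \left(-11 + U\right)$)
$J{\left(s,h \right)} = 3 - s$
$J{\left(1,12 \right)} z{\left(Y{\left(-5 - 3 \right)} \right)} = \left(3 - 1\right) 2 \cdot 6 \left(-5 - 3\right) \left(-11 + 6 \left(-5 - 3\right)\right) = 2 \cdot 2 \cdot 6 \left(-8\right) \left(-11 + 6 \left(-8\right)\right) = 2 \cdot 2 \left(-48\right) \left(-11 - 48\right) = 2 \cdot 2 \left(-48\right) \left(-59\right) = 2 \cdot 5664 = 11328$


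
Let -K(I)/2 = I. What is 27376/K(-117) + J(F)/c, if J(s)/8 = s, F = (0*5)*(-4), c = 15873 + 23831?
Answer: 13688/117 ≈ 116.99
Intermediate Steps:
K(I) = -2*I
c = 39704
F = 0 (F = 0*(-4) = 0)
J(s) = 8*s
27376/K(-117) + J(F)/c = 27376/((-2*(-117))) + (8*0)/39704 = 27376/234 + 0*(1/39704) = 27376*(1/234) + 0 = 13688/117 + 0 = 13688/117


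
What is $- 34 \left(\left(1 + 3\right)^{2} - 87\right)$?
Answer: $2414$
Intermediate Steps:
$- 34 \left(\left(1 + 3\right)^{2} - 87\right) = - 34 \left(4^{2} - 87\right) = - 34 \left(16 - 87\right) = \left(-34\right) \left(-71\right) = 2414$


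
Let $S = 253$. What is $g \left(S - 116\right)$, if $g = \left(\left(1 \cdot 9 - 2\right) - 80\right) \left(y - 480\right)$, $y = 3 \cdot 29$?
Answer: $3930393$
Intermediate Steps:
$y = 87$
$g = 28689$ ($g = \left(\left(1 \cdot 9 - 2\right) - 80\right) \left(87 - 480\right) = \left(\left(9 - 2\right) - 80\right) \left(-393\right) = \left(7 - 80\right) \left(-393\right) = \left(-73\right) \left(-393\right) = 28689$)
$g \left(S - 116\right) = 28689 \left(253 - 116\right) = 28689 \cdot 137 = 3930393$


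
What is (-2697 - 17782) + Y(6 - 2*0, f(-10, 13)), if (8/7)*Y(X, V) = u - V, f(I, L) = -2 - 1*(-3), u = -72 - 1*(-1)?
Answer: -20542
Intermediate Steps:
u = -71 (u = -72 + 1 = -71)
f(I, L) = 1 (f(I, L) = -2 + 3 = 1)
Y(X, V) = -497/8 - 7*V/8 (Y(X, V) = 7*(-71 - V)/8 = -497/8 - 7*V/8)
(-2697 - 17782) + Y(6 - 2*0, f(-10, 13)) = (-2697 - 17782) + (-497/8 - 7/8*1) = -20479 + (-497/8 - 7/8) = -20479 - 63 = -20542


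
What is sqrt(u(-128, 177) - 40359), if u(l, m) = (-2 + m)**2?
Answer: I*sqrt(9734) ≈ 98.661*I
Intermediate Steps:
sqrt(u(-128, 177) - 40359) = sqrt((-2 + 177)**2 - 40359) = sqrt(175**2 - 40359) = sqrt(30625 - 40359) = sqrt(-9734) = I*sqrt(9734)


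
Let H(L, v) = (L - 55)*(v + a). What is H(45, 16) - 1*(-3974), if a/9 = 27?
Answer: 1384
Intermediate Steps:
a = 243 (a = 9*27 = 243)
H(L, v) = (-55 + L)*(243 + v) (H(L, v) = (L - 55)*(v + 243) = (-55 + L)*(243 + v))
H(45, 16) - 1*(-3974) = (-13365 - 55*16 + 243*45 + 45*16) - 1*(-3974) = (-13365 - 880 + 10935 + 720) + 3974 = -2590 + 3974 = 1384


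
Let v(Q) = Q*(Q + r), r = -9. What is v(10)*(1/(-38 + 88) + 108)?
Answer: 5401/5 ≈ 1080.2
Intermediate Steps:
v(Q) = Q*(-9 + Q) (v(Q) = Q*(Q - 9) = Q*(-9 + Q))
v(10)*(1/(-38 + 88) + 108) = (10*(-9 + 10))*(1/(-38 + 88) + 108) = (10*1)*(1/50 + 108) = 10*(1/50 + 108) = 10*(5401/50) = 5401/5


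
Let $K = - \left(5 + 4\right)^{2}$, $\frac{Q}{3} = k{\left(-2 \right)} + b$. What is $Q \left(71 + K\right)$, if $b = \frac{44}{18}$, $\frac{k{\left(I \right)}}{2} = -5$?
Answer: $\frac{680}{3} \approx 226.67$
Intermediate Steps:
$k{\left(I \right)} = -10$ ($k{\left(I \right)} = 2 \left(-5\right) = -10$)
$b = \frac{22}{9}$ ($b = 44 \cdot \frac{1}{18} = \frac{22}{9} \approx 2.4444$)
$Q = - \frac{68}{3}$ ($Q = 3 \left(-10 + \frac{22}{9}\right) = 3 \left(- \frac{68}{9}\right) = - \frac{68}{3} \approx -22.667$)
$K = -81$ ($K = - 9^{2} = \left(-1\right) 81 = -81$)
$Q \left(71 + K\right) = - \frac{68 \left(71 - 81\right)}{3} = \left(- \frac{68}{3}\right) \left(-10\right) = \frac{680}{3}$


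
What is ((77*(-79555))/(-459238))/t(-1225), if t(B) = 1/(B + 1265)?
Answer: 122514700/229619 ≈ 533.56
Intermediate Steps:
t(B) = 1/(1265 + B)
((77*(-79555))/(-459238))/t(-1225) = ((77*(-79555))/(-459238))/(1/(1265 - 1225)) = (-6125735*(-1/459238))/(1/40) = 6125735/(459238*(1/40)) = (6125735/459238)*40 = 122514700/229619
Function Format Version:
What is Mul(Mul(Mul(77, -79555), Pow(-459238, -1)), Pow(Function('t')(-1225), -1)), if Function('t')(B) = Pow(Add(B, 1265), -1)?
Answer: Rational(122514700, 229619) ≈ 533.56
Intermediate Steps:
Function('t')(B) = Pow(Add(1265, B), -1)
Mul(Mul(Mul(77, -79555), Pow(-459238, -1)), Pow(Function('t')(-1225), -1)) = Mul(Mul(Mul(77, -79555), Pow(-459238, -1)), Pow(Pow(Add(1265, -1225), -1), -1)) = Mul(Mul(-6125735, Rational(-1, 459238)), Pow(Pow(40, -1), -1)) = Mul(Rational(6125735, 459238), Pow(Rational(1, 40), -1)) = Mul(Rational(6125735, 459238), 40) = Rational(122514700, 229619)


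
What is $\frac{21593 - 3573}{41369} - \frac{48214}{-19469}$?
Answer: $\frac{2345396346}{805413061} \approx 2.912$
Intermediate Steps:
$\frac{21593 - 3573}{41369} - \frac{48214}{-19469} = 18020 \cdot \frac{1}{41369} - - \frac{48214}{19469} = \frac{18020}{41369} + \frac{48214}{19469} = \frac{2345396346}{805413061}$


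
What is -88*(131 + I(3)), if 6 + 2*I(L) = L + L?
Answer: -11528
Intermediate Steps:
I(L) = -3 + L (I(L) = -3 + (L + L)/2 = -3 + (2*L)/2 = -3 + L)
-88*(131 + I(3)) = -88*(131 + (-3 + 3)) = -88*(131 + 0) = -88*131 = -11528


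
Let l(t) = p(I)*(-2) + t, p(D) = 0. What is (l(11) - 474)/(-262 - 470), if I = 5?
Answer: 463/732 ≈ 0.63251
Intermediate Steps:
l(t) = t (l(t) = 0*(-2) + t = 0 + t = t)
(l(11) - 474)/(-262 - 470) = (11 - 474)/(-262 - 470) = -463/(-732) = -463*(-1/732) = 463/732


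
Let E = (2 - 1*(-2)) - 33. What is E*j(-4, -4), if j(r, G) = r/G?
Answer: -29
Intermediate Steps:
E = -29 (E = (2 + 2) - 33 = 4 - 33 = -29)
E*j(-4, -4) = -(-116)/(-4) = -(-116)*(-1)/4 = -29*1 = -29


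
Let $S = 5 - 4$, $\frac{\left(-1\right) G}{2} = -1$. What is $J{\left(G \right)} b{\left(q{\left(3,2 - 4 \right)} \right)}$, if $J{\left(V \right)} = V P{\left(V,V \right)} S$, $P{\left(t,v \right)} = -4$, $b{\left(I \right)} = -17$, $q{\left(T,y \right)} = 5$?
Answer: $136$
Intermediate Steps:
$G = 2$ ($G = \left(-2\right) \left(-1\right) = 2$)
$S = 1$ ($S = 5 - 4 = 1$)
$J{\left(V \right)} = - 4 V$ ($J{\left(V \right)} = V \left(-4\right) 1 = - 4 V 1 = - 4 V$)
$J{\left(G \right)} b{\left(q{\left(3,2 - 4 \right)} \right)} = \left(-4\right) 2 \left(-17\right) = \left(-8\right) \left(-17\right) = 136$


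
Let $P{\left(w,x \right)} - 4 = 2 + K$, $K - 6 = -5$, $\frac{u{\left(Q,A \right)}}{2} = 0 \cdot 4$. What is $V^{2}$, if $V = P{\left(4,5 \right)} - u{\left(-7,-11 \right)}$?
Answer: $49$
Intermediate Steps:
$u{\left(Q,A \right)} = 0$ ($u{\left(Q,A \right)} = 2 \cdot 0 \cdot 4 = 2 \cdot 0 = 0$)
$K = 1$ ($K = 6 - 5 = 1$)
$P{\left(w,x \right)} = 7$ ($P{\left(w,x \right)} = 4 + \left(2 + 1\right) = 4 + 3 = 7$)
$V = 7$ ($V = 7 - 0 = 7 + 0 = 7$)
$V^{2} = 7^{2} = 49$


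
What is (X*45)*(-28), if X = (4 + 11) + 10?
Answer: -31500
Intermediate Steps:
X = 25 (X = 15 + 10 = 25)
(X*45)*(-28) = (25*45)*(-28) = 1125*(-28) = -31500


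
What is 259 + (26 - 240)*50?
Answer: -10441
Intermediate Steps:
259 + (26 - 240)*50 = 259 - 214*50 = 259 - 10700 = -10441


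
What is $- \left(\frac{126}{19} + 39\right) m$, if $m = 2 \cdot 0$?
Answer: $0$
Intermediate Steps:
$m = 0$
$- \left(\frac{126}{19} + 39\right) m = - \left(\frac{126}{19} + 39\right) 0 = - \frac{867 \cdot 0}{19} = \left(-1\right) 0 = 0$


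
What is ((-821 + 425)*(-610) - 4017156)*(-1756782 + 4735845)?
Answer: -11247738346548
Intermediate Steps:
((-821 + 425)*(-610) - 4017156)*(-1756782 + 4735845) = (-396*(-610) - 4017156)*2979063 = (241560 - 4017156)*2979063 = -3775596*2979063 = -11247738346548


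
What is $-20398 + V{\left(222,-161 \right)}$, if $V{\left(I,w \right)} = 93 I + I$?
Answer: $470$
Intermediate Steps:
$V{\left(I,w \right)} = 94 I$
$-20398 + V{\left(222,-161 \right)} = -20398 + 94 \cdot 222 = -20398 + 20868 = 470$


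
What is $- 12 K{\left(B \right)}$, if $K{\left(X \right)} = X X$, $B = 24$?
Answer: $-6912$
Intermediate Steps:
$K{\left(X \right)} = X^{2}$
$- 12 K{\left(B \right)} = - 12 \cdot 24^{2} = \left(-12\right) 576 = -6912$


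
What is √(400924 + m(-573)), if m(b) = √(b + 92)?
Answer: √(400924 + I*√481) ≈ 633.19 + 0.017*I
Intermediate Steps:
m(b) = √(92 + b)
√(400924 + m(-573)) = √(400924 + √(92 - 573)) = √(400924 + √(-481)) = √(400924 + I*√481)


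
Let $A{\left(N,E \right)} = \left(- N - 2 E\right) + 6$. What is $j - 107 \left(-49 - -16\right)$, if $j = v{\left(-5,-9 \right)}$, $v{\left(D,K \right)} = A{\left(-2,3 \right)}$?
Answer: $3533$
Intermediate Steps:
$A{\left(N,E \right)} = 6 - N - 2 E$
$v{\left(D,K \right)} = 2$ ($v{\left(D,K \right)} = 6 - -2 - 6 = 6 + 2 - 6 = 2$)
$j = 2$
$j - 107 \left(-49 - -16\right) = 2 - 107 \left(-49 - -16\right) = 2 - 107 \left(-49 + 16\right) = 2 - -3531 = 2 + 3531 = 3533$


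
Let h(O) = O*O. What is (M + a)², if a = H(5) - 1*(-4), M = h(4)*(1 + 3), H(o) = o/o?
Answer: 4761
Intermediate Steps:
h(O) = O²
H(o) = 1
M = 64 (M = 4²*(1 + 3) = 16*4 = 64)
a = 5 (a = 1 - 1*(-4) = 1 + 4 = 5)
(M + a)² = (64 + 5)² = 69² = 4761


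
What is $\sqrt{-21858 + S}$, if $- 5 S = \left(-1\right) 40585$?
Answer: $i \sqrt{13741} \approx 117.22 i$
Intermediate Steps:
$S = 8117$ ($S = - \frac{\left(-1\right) 40585}{5} = \left(- \frac{1}{5}\right) \left(-40585\right) = 8117$)
$\sqrt{-21858 + S} = \sqrt{-21858 + 8117} = \sqrt{-13741} = i \sqrt{13741}$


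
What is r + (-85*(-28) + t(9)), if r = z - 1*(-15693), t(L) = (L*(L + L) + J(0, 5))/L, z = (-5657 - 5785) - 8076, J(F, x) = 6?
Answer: -4279/3 ≈ -1426.3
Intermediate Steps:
z = -19518 (z = -11442 - 8076 = -19518)
t(L) = (6 + 2*L²)/L (t(L) = (L*(L + L) + 6)/L = (L*(2*L) + 6)/L = (2*L² + 6)/L = (6 + 2*L²)/L)
r = -3825 (r = -19518 - 1*(-15693) = -19518 + 15693 = -3825)
r + (-85*(-28) + t(9)) = -3825 + (-85*(-28) + (2*9 + 6/9)) = -3825 + (2380 + (18 + 6*(⅑))) = -3825 + (2380 + (18 + ⅔)) = -3825 + (2380 + 56/3) = -3825 + 7196/3 = -4279/3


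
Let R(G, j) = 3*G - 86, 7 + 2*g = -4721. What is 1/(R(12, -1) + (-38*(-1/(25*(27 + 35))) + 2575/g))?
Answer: -1832100/93555709 ≈ -0.019583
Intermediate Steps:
g = -2364 (g = -7/2 + (½)*(-4721) = -7/2 - 4721/2 = -2364)
R(G, j) = -86 + 3*G
1/(R(12, -1) + (-38*(-1/(25*(27 + 35))) + 2575/g)) = 1/((-86 + 3*12) + (-38*(-1/(25*(27 + 35))) + 2575/(-2364))) = 1/((-86 + 36) + (-38/((-25*62)) + 2575*(-1/2364))) = 1/(-50 + (-38/(-1550) - 2575/2364)) = 1/(-50 + (-38*(-1/1550) - 2575/2364)) = 1/(-50 + (19/775 - 2575/2364)) = 1/(-50 - 1950709/1832100) = 1/(-93555709/1832100) = -1832100/93555709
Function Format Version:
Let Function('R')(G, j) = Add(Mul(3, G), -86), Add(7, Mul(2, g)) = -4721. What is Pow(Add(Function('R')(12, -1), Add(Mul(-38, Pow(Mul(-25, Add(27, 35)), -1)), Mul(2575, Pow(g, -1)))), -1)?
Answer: Rational(-1832100, 93555709) ≈ -0.019583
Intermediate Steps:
g = -2364 (g = Add(Rational(-7, 2), Mul(Rational(1, 2), -4721)) = Add(Rational(-7, 2), Rational(-4721, 2)) = -2364)
Function('R')(G, j) = Add(-86, Mul(3, G))
Pow(Add(Function('R')(12, -1), Add(Mul(-38, Pow(Mul(-25, Add(27, 35)), -1)), Mul(2575, Pow(g, -1)))), -1) = Pow(Add(Add(-86, Mul(3, 12)), Add(Mul(-38, Pow(Mul(-25, Add(27, 35)), -1)), Mul(2575, Pow(-2364, -1)))), -1) = Pow(Add(Add(-86, 36), Add(Mul(-38, Pow(Mul(-25, 62), -1)), Mul(2575, Rational(-1, 2364)))), -1) = Pow(Add(-50, Add(Mul(-38, Pow(-1550, -1)), Rational(-2575, 2364))), -1) = Pow(Add(-50, Add(Mul(-38, Rational(-1, 1550)), Rational(-2575, 2364))), -1) = Pow(Add(-50, Add(Rational(19, 775), Rational(-2575, 2364))), -1) = Pow(Add(-50, Rational(-1950709, 1832100)), -1) = Pow(Rational(-93555709, 1832100), -1) = Rational(-1832100, 93555709)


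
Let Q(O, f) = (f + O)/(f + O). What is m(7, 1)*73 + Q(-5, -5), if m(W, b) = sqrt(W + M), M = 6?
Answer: 1 + 73*sqrt(13) ≈ 264.21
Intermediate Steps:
Q(O, f) = 1 (Q(O, f) = (O + f)/(O + f) = 1)
m(W, b) = sqrt(6 + W) (m(W, b) = sqrt(W + 6) = sqrt(6 + W))
m(7, 1)*73 + Q(-5, -5) = sqrt(6 + 7)*73 + 1 = sqrt(13)*73 + 1 = 73*sqrt(13) + 1 = 1 + 73*sqrt(13)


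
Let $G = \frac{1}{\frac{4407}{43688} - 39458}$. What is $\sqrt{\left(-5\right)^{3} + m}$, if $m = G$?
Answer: $\frac{i \sqrt{371451695051461344661}}{1723836697} \approx 11.18 i$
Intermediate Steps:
$G = - \frac{43688}{1723836697}$ ($G = \frac{1}{4407 \cdot \frac{1}{43688} - 39458} = \frac{1}{\frac{4407}{43688} - 39458} = \frac{1}{- \frac{1723836697}{43688}} = - \frac{43688}{1723836697} \approx -2.5343 \cdot 10^{-5}$)
$m = - \frac{43688}{1723836697} \approx -2.5343 \cdot 10^{-5}$
$\sqrt{\left(-5\right)^{3} + m} = \sqrt{\left(-5\right)^{3} - \frac{43688}{1723836697}} = \sqrt{-125 - \frac{43688}{1723836697}} = \sqrt{- \frac{215479630813}{1723836697}} = \frac{i \sqrt{371451695051461344661}}{1723836697}$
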